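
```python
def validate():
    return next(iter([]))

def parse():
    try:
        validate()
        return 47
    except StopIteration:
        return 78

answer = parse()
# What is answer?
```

Step-by-step execution trace:
1. `parse()` calls `validate()`.
2. `validate()` evaluates `next(iter([]))`, which raises StopIteration; it propagates to the caller.
3. `return 47` is not reached.
4. `except StopIteration` in parse matches → returns 78.
5. answer = 78.
Result: 78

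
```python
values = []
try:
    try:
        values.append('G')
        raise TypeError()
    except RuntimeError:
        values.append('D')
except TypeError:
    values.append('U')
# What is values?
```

Step-by-step execution trace:
1. Inner try: `values.append('G')` → values = ['G'].
2. `raise TypeError()` raises TypeError.
3. Inner `except RuntimeError` does not match TypeError; exception propagates to outer try.
4. Outer `except TypeError` matches → `values.append('U')` → values = ['G', 'U'].
Result: ['G', 'U']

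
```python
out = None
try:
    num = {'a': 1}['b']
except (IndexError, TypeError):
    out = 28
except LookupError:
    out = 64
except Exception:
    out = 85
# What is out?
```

Step-by-step execution trace:
1. `num = {'a': 1}['b']` raises KeyError.
2. `except (IndexError, TypeError)` does not match KeyError; skipped.
3. `except LookupError` matches (KeyError is a subclass of LookupError) → out = 64.
4. `except Exception` is not reached.
Result: 64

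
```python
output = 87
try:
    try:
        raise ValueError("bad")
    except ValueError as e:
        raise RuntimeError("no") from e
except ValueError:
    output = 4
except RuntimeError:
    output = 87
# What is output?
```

Step-by-step execution trace:
1. Inner try raises ValueError; inner `except ValueError as e` catches it.
2. `raise RuntimeError(...) from e` raises RuntimeError (ValueError is attached as __cause__, but only RuntimeError is active).
3. Outer `except ValueError` does not match RuntimeError; skipped.
4. Outer `except RuntimeError` matches → output = 87.
Result: 87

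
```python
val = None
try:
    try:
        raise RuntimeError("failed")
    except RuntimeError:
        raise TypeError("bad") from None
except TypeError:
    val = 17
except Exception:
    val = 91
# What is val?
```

Step-by-step execution trace:
1. Inner try raises RuntimeError; inner `except RuntimeError` catches it.
2. `raise TypeError(...) from None` raises TypeError (from None suppresses __context__, but the active exception is still TypeError).
3. Outer `except TypeError` matches → val = 17.
4. `except Exception` is not reached.
Result: 17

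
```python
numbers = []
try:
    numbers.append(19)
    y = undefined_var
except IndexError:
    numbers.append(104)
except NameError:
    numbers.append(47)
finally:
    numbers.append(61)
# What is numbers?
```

Step-by-step execution trace:
1. try: `numbers.append(19)` → numbers = [19].
2. `y = undefined_var` raises NameError.
3. `except IndexError` does not match NameError; skipped.
4. `except NameError` matches → `numbers.append(47)` → numbers = [19, 47].
5. finally always runs: `numbers.append(61)` → numbers = [19, 47, 61].
Result: [19, 47, 61]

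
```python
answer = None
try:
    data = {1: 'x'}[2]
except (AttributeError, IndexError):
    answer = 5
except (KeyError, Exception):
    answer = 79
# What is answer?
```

Step-by-step execution trace:
1. `data = {1: 'x'}[2]` raises KeyError.
2. `except (AttributeError, IndexError)` does not match KeyError; skipped.
3. `except (KeyError, Exception)` matches (KeyError is in the tuple) → answer = 79.
Result: 79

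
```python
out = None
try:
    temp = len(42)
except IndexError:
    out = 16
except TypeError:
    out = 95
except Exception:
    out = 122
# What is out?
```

Step-by-step execution trace:
1. `temp = len(42)` raises TypeError.
2. `except IndexError` does not match TypeError; skipped.
3. `except TypeError` matches → out = 95.
4. Remaining except clauses are skipped.
Result: 95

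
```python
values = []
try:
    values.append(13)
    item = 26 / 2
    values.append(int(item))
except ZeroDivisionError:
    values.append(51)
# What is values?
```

Step-by-step execution trace:
1. try: `values.append(13)` → values = [13].
2. `item = 26 / 2` → item = 13.0. No exception raised.
3. `values.append(int(item))` → values = [13, 13].
4. `except ZeroDivisionError` is skipped (no exception was raised).
Result: [13, 13]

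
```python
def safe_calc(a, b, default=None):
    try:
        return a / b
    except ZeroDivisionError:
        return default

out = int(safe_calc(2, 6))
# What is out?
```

Step-by-step execution trace:
1. `safe_calc(2, 6)` enters try: `return 2 / 6` → returns 0.3333333333333333. No exception raised.
2. `except ZeroDivisionError` is skipped.
3. `int(0.3333333333333333)` → 0 → out = 0.
Result: 0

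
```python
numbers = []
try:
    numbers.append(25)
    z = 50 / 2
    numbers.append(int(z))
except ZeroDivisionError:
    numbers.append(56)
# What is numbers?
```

Step-by-step execution trace:
1. try: `numbers.append(25)` → numbers = [25].
2. `z = 50 / 2` → z = 25.0. No exception raised.
3. `numbers.append(int(z))` → numbers = [25, 25].
4. `except ZeroDivisionError` is skipped (no exception was raised).
Result: [25, 25]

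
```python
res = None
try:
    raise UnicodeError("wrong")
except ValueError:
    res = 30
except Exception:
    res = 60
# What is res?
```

Step-by-step execution trace:
1. `raise UnicodeError(...)` raises UnicodeError.
2. `except ValueError` matches (UnicodeError is a subclass of ValueError) → res = 30.
3. `except Exception` is not reached.
Result: 30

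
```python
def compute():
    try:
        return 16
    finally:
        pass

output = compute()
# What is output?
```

Step-by-step execution trace:
1. `compute()` enters try: `return 16` sets pending return value 16.
2. Before returning, `finally: pass` runs (no effect).
3. compute() returns 16 → output = 16.
Result: 16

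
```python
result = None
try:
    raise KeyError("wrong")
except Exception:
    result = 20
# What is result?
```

Step-by-step execution trace:
1. `raise KeyError(...)` raises KeyError.
2. `except Exception` matches (KeyError is a subclass of Exception) → result = 20.
Result: 20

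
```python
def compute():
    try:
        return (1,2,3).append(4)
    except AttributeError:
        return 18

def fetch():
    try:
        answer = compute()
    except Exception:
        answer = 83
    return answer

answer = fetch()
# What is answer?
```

Step-by-step execution trace:
1. `fetch()` calls `compute()`.
2. In compute: `(1,2,3).append(4)` raises AttributeError; `except AttributeError` catches it → returns 18.
3. In fetch: `answer = compute()` → answer = 18. No exception reaches fetch.
4. `except Exception` is skipped; fetch returns 18.
5. answer = 18.
Result: 18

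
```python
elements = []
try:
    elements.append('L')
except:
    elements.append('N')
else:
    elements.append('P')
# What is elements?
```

Step-by-step execution trace:
1. try: `elements.append('L')` → elements = ['L']. No exception raised.
2. `except` is skipped.
3. `else` runs (try completed without exception): `elements.append('P')` → elements = ['L', 'P'].
Result: ['L', 'P']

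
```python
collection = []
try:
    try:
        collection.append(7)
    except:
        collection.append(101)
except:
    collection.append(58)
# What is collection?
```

Step-by-step execution trace:
1. Inner try: `collection.append(7)` → collection = [7]. No exception raised.
2. Inner `except` is skipped.
3. Inner try completes normally; outer `except` is skipped.
Result: [7]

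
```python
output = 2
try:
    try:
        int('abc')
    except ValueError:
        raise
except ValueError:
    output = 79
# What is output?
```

Step-by-step execution trace:
1. Inner try: `int('abc')` raises ValueError.
2. Inner `except ValueError` matches; bare `raise` re-raises the same ValueError.
3. Outer `except ValueError` matches → output = 79.
Result: 79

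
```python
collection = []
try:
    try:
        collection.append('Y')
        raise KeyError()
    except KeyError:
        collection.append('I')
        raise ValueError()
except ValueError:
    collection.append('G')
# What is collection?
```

Step-by-step execution trace:
1. Inner try: `collection.append('Y')` → collection = ['Y'].
2. `raise KeyError()` raises KeyError.
3. Inner `except KeyError` matches → `collection.append('I')` → collection = ['Y', 'I'].
4. `raise ValueError()` raises ValueError; propagates to outer try.
5. Outer `except ValueError` matches → `collection.append('G')` → collection = ['Y', 'I', 'G'].
Result: ['Y', 'I', 'G']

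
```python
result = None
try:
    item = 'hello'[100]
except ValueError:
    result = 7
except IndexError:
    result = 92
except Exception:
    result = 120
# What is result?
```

Step-by-step execution trace:
1. `item = 'hello'[100]` raises IndexError.
2. `except ValueError` does not match IndexError; skipped.
3. `except IndexError` matches → result = 92.
4. Remaining except clauses are skipped.
Result: 92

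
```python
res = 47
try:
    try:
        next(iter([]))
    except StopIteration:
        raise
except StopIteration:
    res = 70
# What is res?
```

Step-by-step execution trace:
1. Inner try: `next(iter([]))` raises StopIteration.
2. Inner `except StopIteration` matches; bare `raise` re-raises the same StopIteration.
3. Outer `except StopIteration` matches → res = 70.
Result: 70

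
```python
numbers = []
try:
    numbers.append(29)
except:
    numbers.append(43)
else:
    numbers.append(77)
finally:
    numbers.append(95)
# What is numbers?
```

Step-by-step execution trace:
1. try: `numbers.append(29)` → numbers = [29]. No exception raised.
2. `except` is skipped.
3. `else` runs: `numbers.append(77)` → numbers = [29, 77].
4. `finally` always runs: `numbers.append(95)` → numbers = [29, 77, 95].
Result: [29, 77, 95]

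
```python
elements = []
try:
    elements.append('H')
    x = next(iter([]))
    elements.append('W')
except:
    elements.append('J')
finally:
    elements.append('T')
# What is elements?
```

Step-by-step execution trace:
1. try: `elements.append('H')` → elements = ['H'].
2. `x = next(iter([]))` raises StopIteration; `elements.append('W')` is not reached.
3. bare `except` matches → `elements.append('J')` → elements = ['H', 'J'].
4. finally always runs: `elements.append('T')` → elements = ['H', 'J', 'T'].
Result: ['H', 'J', 'T']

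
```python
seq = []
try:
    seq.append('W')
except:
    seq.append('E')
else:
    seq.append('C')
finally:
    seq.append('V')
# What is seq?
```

Step-by-step execution trace:
1. try: `seq.append('W')` → seq = ['W']. No exception raised.
2. `except` is skipped.
3. `else` runs: `seq.append('C')` → seq = ['W', 'C'].
4. `finally` always runs: `seq.append('V')` → seq = ['W', 'C', 'V'].
Result: ['W', 'C', 'V']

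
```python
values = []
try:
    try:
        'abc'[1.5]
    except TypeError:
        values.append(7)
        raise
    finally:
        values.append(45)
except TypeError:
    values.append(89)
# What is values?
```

Step-by-step execution trace:
1. Inner try: `'abc'[1.5]` raises TypeError.
2. Inner `except TypeError` matches → `values.append(7)` → values = [7].
3. bare `raise` re-raises TypeError.
4. Inner `finally` runs during unwinding: `values.append(45)` → values = [7, 45].
5. Outer `except TypeError` matches → `values.append(89)` → values = [7, 45, 89].
Result: [7, 45, 89]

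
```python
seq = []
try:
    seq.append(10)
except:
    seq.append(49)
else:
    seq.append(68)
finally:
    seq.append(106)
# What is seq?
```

Step-by-step execution trace:
1. try: `seq.append(10)` → seq = [10]. No exception raised.
2. `except` is skipped.
3. `else` runs: `seq.append(68)` → seq = [10, 68].
4. `finally` always runs: `seq.append(106)` → seq = [10, 68, 106].
Result: [10, 68, 106]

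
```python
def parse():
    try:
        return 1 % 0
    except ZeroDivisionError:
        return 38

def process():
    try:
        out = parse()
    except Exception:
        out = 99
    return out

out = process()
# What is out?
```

Step-by-step execution trace:
1. `process()` calls `parse()`.
2. In parse: `1 % 0` raises ZeroDivisionError; `except ZeroDivisionError` catches it → returns 38.
3. In process: `out = parse()` → out = 38. No exception reaches process.
4. `except Exception` is skipped; process returns 38.
5. out = 38.
Result: 38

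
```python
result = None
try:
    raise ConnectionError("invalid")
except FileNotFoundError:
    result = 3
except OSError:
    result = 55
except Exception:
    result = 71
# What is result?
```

Step-by-step execution trace:
1. `raise ConnectionError(...)` raises ConnectionError.
2. `except FileNotFoundError` does not match (ConnectionError is not a subclass of FileNotFoundError); skipped.
3. `except OSError` matches (ConnectionError is a subclass of OSError) → result = 55.
4. `except Exception` is not reached.
Result: 55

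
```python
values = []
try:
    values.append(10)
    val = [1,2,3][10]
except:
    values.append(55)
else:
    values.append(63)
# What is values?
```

Step-by-step execution trace:
1. try: `values.append(10)` → values = [10].
2. `val = [1,2,3][10]` raises IndexError.
3. bare `except` matches → `values.append(55)` → values = [10, 55].
4. `else` is skipped (an exception was raised).
Result: [10, 55]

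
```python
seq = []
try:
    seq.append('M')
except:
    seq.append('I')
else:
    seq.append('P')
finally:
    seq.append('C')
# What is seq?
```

Step-by-step execution trace:
1. try: `seq.append('M')` → seq = ['M']. No exception raised.
2. `except` is skipped.
3. `else` runs: `seq.append('P')` → seq = ['M', 'P'].
4. `finally` always runs: `seq.append('C')` → seq = ['M', 'P', 'C'].
Result: ['M', 'P', 'C']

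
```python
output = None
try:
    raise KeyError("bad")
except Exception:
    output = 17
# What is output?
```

Step-by-step execution trace:
1. `raise KeyError(...)` raises KeyError.
2. `except Exception` matches (KeyError is a subclass of Exception) → output = 17.
Result: 17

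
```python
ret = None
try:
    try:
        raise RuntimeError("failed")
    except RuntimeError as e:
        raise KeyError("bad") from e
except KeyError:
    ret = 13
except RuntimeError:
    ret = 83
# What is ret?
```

Step-by-step execution trace:
1. Inner try raises RuntimeError; inner `except RuntimeError as e` catches it.
2. `raise KeyError(...) from e` raises KeyError (RuntimeError is attached as __cause__, but only KeyError is active).
3. Outer `except KeyError` matches → ret = 13.
4. `except RuntimeError` is not reached.
Result: 13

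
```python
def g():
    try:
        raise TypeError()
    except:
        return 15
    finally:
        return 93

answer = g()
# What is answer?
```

Step-by-step execution trace:
1. `g()` enters try: `raise TypeError()` raises TypeError.
2. bare `except` matches → `return 15` sets pending return value 15.
3. Before returning, `finally: return 93` runs and overrides the pending return.
4. g() returns 93 → answer = 93.
Result: 93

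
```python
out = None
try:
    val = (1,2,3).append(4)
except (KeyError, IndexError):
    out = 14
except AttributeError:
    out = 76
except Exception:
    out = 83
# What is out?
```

Step-by-step execution trace:
1. `val = (1,2,3).append(4)` raises AttributeError.
2. `except (KeyError, IndexError)` does not match AttributeError; skipped.
3. `except AttributeError` matches (exact type match) → out = 76.
4. `except Exception` is not reached.
Result: 76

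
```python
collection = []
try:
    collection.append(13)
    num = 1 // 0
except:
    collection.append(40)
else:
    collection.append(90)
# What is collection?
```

Step-by-step execution trace:
1. try: `collection.append(13)` → collection = [13].
2. `num = 1 // 0` raises ZeroDivisionError.
3. bare `except` matches → `collection.append(40)` → collection = [13, 40].
4. `else` is skipped (an exception was raised).
Result: [13, 40]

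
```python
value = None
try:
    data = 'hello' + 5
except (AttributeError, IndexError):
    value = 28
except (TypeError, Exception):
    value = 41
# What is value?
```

Step-by-step execution trace:
1. `data = 'hello' + 5` raises TypeError.
2. `except (AttributeError, IndexError)` does not match TypeError; skipped.
3. `except (TypeError, Exception)` matches (TypeError is in the tuple) → value = 41.
Result: 41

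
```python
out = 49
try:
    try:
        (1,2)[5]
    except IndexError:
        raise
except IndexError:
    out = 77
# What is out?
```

Step-by-step execution trace:
1. Inner try: `(1,2)[5]` raises IndexError.
2. Inner `except IndexError` matches; bare `raise` re-raises the same IndexError.
3. Outer `except IndexError` matches → out = 77.
Result: 77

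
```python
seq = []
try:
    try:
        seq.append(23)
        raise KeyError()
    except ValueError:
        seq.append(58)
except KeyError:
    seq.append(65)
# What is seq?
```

Step-by-step execution trace:
1. Inner try: `seq.append(23)` → seq = [23].
2. `raise KeyError()` raises KeyError.
3. Inner `except ValueError` does not match KeyError; exception propagates to outer try.
4. Outer `except KeyError` matches → `seq.append(65)` → seq = [23, 65].
Result: [23, 65]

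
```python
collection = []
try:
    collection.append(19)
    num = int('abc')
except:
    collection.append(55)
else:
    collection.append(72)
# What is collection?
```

Step-by-step execution trace:
1. try: `collection.append(19)` → collection = [19].
2. `num = int('abc')` raises ValueError.
3. bare `except` matches → `collection.append(55)` → collection = [19, 55].
4. `else` is skipped (an exception was raised).
Result: [19, 55]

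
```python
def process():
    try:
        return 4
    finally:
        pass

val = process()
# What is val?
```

Step-by-step execution trace:
1. `process()` enters try: `return 4` sets pending return value 4.
2. Before returning, `finally: pass` runs (no effect).
3. process() returns 4 → val = 4.
Result: 4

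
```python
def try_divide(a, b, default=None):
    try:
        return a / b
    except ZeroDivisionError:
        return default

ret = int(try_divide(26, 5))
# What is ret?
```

Step-by-step execution trace:
1. `try_divide(26, 5)` enters try: `return 26 / 5` → returns 5.2. No exception raised.
2. `except ZeroDivisionError` is skipped.
3. `int(5.2)` → 5 → ret = 5.
Result: 5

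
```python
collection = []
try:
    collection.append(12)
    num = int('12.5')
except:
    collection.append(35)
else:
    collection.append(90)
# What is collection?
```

Step-by-step execution trace:
1. try: `collection.append(12)` → collection = [12].
2. `num = int('12.5')` raises ValueError.
3. bare `except` matches → `collection.append(35)` → collection = [12, 35].
4. `else` is skipped (an exception was raised).
Result: [12, 35]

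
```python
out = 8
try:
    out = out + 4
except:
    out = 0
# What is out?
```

Step-by-step execution trace:
1. out starts at 8.
2. try: `out = out + 4` → out = 12. No exception raised.
3. `except` is skipped.
Result: 12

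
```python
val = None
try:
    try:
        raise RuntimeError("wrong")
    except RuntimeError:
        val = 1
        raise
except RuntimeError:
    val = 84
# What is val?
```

Step-by-step execution trace:
1. Inner try: `raise RuntimeError("wrong")` raises RuntimeError.
2. Inner `except RuntimeError` matches → val = 1.
3. bare `raise` re-raises the same RuntimeError.
4. Outer `except RuntimeError` matches → val = 84.
Result: 84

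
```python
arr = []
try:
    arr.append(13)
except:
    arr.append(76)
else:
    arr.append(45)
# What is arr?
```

Step-by-step execution trace:
1. try: `arr.append(13)` → arr = [13]. No exception raised.
2. `except` is skipped.
3. `else` runs (try completed without exception): `arr.append(45)` → arr = [13, 45].
Result: [13, 45]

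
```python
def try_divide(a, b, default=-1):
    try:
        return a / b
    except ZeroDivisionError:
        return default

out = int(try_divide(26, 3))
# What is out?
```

Step-by-step execution trace:
1. `try_divide(26, 3)` enters try: `return 26 / 3` → returns 8.666666666666666. No exception raised.
2. `except ZeroDivisionError` is skipped.
3. `int(8.666666666666666)` → 8 → out = 8.
Result: 8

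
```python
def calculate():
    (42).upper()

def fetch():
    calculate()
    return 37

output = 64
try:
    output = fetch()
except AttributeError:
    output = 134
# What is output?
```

Step-by-step execution trace:
1. output starts at 64.
2. try: `fetch()` calls `calculate()`.
3. `calculate()` evaluates `(42).upper()`, which raises AttributeError; it propagates through fetch (uncaught).
4. `return 37` in fetch is not reached; the assignment to output does not complete.
5. `except AttributeError` matches → output = 134.
Result: 134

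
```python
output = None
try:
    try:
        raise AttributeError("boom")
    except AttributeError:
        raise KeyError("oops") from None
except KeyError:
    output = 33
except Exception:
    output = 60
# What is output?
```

Step-by-step execution trace:
1. Inner try raises AttributeError; inner `except AttributeError` catches it.
2. `raise KeyError(...) from None` raises KeyError (from None suppresses __context__, but the active exception is still KeyError).
3. Outer `except KeyError` matches → output = 33.
4. `except Exception` is not reached.
Result: 33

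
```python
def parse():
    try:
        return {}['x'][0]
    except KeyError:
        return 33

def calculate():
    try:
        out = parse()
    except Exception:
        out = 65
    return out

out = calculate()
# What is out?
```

Step-by-step execution trace:
1. `calculate()` calls `parse()`.
2. In parse: `{}['x'][0]` raises KeyError; `except KeyError` catches it → returns 33.
3. In calculate: `out = parse()` → out = 33. No exception reaches calculate.
4. `except Exception` is skipped; calculate returns 33.
5. out = 33.
Result: 33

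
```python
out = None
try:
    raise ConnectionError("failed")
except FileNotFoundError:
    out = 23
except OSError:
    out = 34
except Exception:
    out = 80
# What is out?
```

Step-by-step execution trace:
1. `raise ConnectionError(...)` raises ConnectionError.
2. `except FileNotFoundError` does not match (ConnectionError is not a subclass of FileNotFoundError); skipped.
3. `except OSError` matches (ConnectionError is a subclass of OSError) → out = 34.
4. `except Exception` is not reached.
Result: 34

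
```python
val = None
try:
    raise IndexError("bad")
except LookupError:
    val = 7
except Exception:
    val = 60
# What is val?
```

Step-by-step execution trace:
1. `raise IndexError(...)` raises IndexError.
2. `except LookupError` matches (IndexError is a subclass of LookupError) → val = 7.
3. `except Exception` is not reached.
Result: 7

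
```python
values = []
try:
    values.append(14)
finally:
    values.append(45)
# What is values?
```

Step-by-step execution trace:
1. try: `values.append(14)` → values = [14].
2. The try body completes without raising.
3. finally always runs: `values.append(45)` → values = [14, 45].
Result: [14, 45]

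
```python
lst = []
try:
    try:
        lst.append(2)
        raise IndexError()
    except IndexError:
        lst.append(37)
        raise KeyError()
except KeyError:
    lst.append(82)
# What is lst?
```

Step-by-step execution trace:
1. Inner try: `lst.append(2)` → lst = [2].
2. `raise IndexError()` raises IndexError.
3. Inner `except IndexError` matches → `lst.append(37)` → lst = [2, 37].
4. `raise KeyError()` raises KeyError; propagates to outer try.
5. Outer `except KeyError` matches → `lst.append(82)` → lst = [2, 37, 82].
Result: [2, 37, 82]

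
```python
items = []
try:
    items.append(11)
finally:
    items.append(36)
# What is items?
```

Step-by-step execution trace:
1. try: `items.append(11)` → items = [11].
2. The try body completes without raising.
3. finally always runs: `items.append(36)` → items = [11, 36].
Result: [11, 36]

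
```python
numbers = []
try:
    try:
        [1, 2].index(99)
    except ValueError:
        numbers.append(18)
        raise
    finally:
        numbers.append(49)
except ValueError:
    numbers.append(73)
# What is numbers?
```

Step-by-step execution trace:
1. Inner try: `[1, 2].index(99)` raises ValueError.
2. Inner `except ValueError` matches → `numbers.append(18)` → numbers = [18].
3. bare `raise` re-raises ValueError.
4. Inner `finally` runs during unwinding: `numbers.append(49)` → numbers = [18, 49].
5. Outer `except ValueError` matches → `numbers.append(73)` → numbers = [18, 49, 73].
Result: [18, 49, 73]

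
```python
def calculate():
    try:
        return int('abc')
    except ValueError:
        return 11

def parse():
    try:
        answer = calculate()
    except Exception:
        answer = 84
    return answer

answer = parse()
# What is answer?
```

Step-by-step execution trace:
1. `parse()` calls `calculate()`.
2. In calculate: `int('abc')` raises ValueError; `except ValueError` catches it → returns 11.
3. In parse: `answer = calculate()` → answer = 11. No exception reaches parse.
4. `except Exception` is skipped; parse returns 11.
5. answer = 11.
Result: 11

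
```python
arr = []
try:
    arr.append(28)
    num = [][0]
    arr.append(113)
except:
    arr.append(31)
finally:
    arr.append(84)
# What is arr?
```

Step-by-step execution trace:
1. try: `arr.append(28)` → arr = [28].
2. `num = [][0]` raises IndexError; `arr.append(113)` is not reached.
3. bare `except` matches → `arr.append(31)` → arr = [28, 31].
4. finally always runs: `arr.append(84)` → arr = [28, 31, 84].
Result: [28, 31, 84]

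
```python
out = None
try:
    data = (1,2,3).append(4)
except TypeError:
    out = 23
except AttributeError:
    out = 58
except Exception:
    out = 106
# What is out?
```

Step-by-step execution trace:
1. `data = (1,2,3).append(4)` raises AttributeError.
2. `except TypeError` does not match AttributeError; skipped.
3. `except AttributeError` matches → out = 58.
4. Remaining except clauses are skipped.
Result: 58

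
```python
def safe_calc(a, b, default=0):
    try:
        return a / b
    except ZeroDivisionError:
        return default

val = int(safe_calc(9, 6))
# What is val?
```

Step-by-step execution trace:
1. `safe_calc(9, 6)` enters try: `return 9 / 6` → returns 1.5. No exception raised.
2. `except ZeroDivisionError` is skipped.
3. `int(1.5)` → 1 → val = 1.
Result: 1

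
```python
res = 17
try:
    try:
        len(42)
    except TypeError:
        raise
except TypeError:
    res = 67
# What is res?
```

Step-by-step execution trace:
1. Inner try: `len(42)` raises TypeError.
2. Inner `except TypeError` matches; bare `raise` re-raises the same TypeError.
3. Outer `except TypeError` matches → res = 67.
Result: 67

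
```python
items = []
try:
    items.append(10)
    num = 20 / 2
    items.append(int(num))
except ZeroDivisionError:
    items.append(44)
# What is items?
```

Step-by-step execution trace:
1. try: `items.append(10)` → items = [10].
2. `num = 20 / 2` → num = 10.0. No exception raised.
3. `items.append(int(num))` → items = [10, 10].
4. `except ZeroDivisionError` is skipped (no exception was raised).
Result: [10, 10]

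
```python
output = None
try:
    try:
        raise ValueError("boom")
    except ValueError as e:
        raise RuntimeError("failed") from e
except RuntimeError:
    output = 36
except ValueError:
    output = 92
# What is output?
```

Step-by-step execution trace:
1. Inner try raises ValueError; inner `except ValueError as e` catches it.
2. `raise RuntimeError(...) from e` raises RuntimeError (ValueError is attached as __cause__, but only RuntimeError is active).
3. Outer `except RuntimeError` matches → output = 36.
4. `except ValueError` is not reached.
Result: 36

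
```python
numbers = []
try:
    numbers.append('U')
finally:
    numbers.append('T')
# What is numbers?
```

Step-by-step execution trace:
1. try: `numbers.append('U')` → numbers = ['U'].
2. The try body completes without raising.
3. finally always runs: `numbers.append('T')` → numbers = ['U', 'T'].
Result: ['U', 'T']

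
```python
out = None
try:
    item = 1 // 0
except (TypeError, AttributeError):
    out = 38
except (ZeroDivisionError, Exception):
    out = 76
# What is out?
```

Step-by-step execution trace:
1. `item = 1 // 0` raises ZeroDivisionError.
2. `except (TypeError, AttributeError)` does not match ZeroDivisionError; skipped.
3. `except (ZeroDivisionError, Exception)` matches (ZeroDivisionError is in the tuple) → out = 76.
Result: 76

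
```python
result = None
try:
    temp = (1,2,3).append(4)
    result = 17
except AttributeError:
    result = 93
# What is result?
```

Step-by-step execution trace:
1. `temp = (1,2,3).append(4)` raises AttributeError.
2. `result = 17` is not reached.
3. `except AttributeError` matches → result = 93.
Result: 93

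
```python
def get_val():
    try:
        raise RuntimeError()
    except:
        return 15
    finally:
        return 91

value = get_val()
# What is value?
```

Step-by-step execution trace:
1. `get_val()` enters try: `raise RuntimeError()` raises RuntimeError.
2. bare `except` matches → `return 15` sets pending return value 15.
3. Before returning, `finally: return 91` runs and overrides the pending return.
4. get_val() returns 91 → value = 91.
Result: 91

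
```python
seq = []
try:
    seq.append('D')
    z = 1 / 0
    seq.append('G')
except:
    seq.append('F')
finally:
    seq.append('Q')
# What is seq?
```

Step-by-step execution trace:
1. try: `seq.append('D')` → seq = ['D'].
2. `z = 1 / 0` raises ZeroDivisionError; `seq.append('G')` is not reached.
3. bare `except` matches → `seq.append('F')` → seq = ['D', 'F'].
4. finally always runs: `seq.append('Q')` → seq = ['D', 'F', 'Q'].
Result: ['D', 'F', 'Q']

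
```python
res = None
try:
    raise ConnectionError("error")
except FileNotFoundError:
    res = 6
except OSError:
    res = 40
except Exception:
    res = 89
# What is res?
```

Step-by-step execution trace:
1. `raise ConnectionError(...)` raises ConnectionError.
2. `except FileNotFoundError` does not match (ConnectionError is not a subclass of FileNotFoundError); skipped.
3. `except OSError` matches (ConnectionError is a subclass of OSError) → res = 40.
4. `except Exception` is not reached.
Result: 40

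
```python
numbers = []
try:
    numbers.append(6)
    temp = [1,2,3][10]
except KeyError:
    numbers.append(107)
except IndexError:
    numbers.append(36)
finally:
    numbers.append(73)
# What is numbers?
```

Step-by-step execution trace:
1. try: `numbers.append(6)` → numbers = [6].
2. `temp = [1,2,3][10]` raises IndexError.
3. `except KeyError` does not match IndexError; skipped.
4. `except IndexError` matches → `numbers.append(36)` → numbers = [6, 36].
5. finally always runs: `numbers.append(73)` → numbers = [6, 36, 73].
Result: [6, 36, 73]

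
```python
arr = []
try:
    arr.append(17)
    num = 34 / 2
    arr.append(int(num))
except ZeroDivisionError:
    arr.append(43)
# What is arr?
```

Step-by-step execution trace:
1. try: `arr.append(17)` → arr = [17].
2. `num = 34 / 2` → num = 17.0. No exception raised.
3. `arr.append(int(num))` → arr = [17, 17].
4. `except ZeroDivisionError` is skipped (no exception was raised).
Result: [17, 17]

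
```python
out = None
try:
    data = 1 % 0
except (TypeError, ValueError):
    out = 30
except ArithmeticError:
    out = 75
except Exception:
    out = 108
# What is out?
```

Step-by-step execution trace:
1. `data = 1 % 0` raises ZeroDivisionError.
2. `except (TypeError, ValueError)` does not match ZeroDivisionError; skipped.
3. `except ArithmeticError` matches (ZeroDivisionError is a subclass of ArithmeticError) → out = 75.
4. `except Exception` is not reached.
Result: 75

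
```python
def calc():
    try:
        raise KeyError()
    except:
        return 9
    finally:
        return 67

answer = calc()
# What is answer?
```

Step-by-step execution trace:
1. `calc()` enters try: `raise KeyError()` raises KeyError.
2. bare `except` matches → `return 9` sets pending return value 9.
3. Before returning, `finally: return 67` runs and overrides the pending return.
4. calc() returns 67 → answer = 67.
Result: 67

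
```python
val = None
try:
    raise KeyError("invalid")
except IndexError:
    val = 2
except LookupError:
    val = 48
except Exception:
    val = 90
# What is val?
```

Step-by-step execution trace:
1. `raise KeyError(...)` raises KeyError.
2. `except IndexError` does not match (KeyError is not a subclass of IndexError); skipped.
3. `except LookupError` matches (KeyError is a subclass of LookupError) → val = 48.
4. `except Exception` is not reached.
Result: 48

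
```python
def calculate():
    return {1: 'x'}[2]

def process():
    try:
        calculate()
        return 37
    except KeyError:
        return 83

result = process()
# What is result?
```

Step-by-step execution trace:
1. `process()` calls `calculate()`.
2. `calculate()` evaluates `{1: 'x'}[2]`, which raises KeyError; it propagates to the caller.
3. `return 37` is not reached.
4. `except KeyError` in process matches → returns 83.
5. result = 83.
Result: 83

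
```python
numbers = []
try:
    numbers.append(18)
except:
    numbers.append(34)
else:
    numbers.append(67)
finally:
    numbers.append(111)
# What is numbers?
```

Step-by-step execution trace:
1. try: `numbers.append(18)` → numbers = [18]. No exception raised.
2. `except` is skipped.
3. `else` runs: `numbers.append(67)` → numbers = [18, 67].
4. `finally` always runs: `numbers.append(111)` → numbers = [18, 67, 111].
Result: [18, 67, 111]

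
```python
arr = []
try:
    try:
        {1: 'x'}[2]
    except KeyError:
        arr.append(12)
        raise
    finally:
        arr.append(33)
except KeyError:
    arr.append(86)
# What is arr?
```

Step-by-step execution trace:
1. Inner try: `{1: 'x'}[2]` raises KeyError.
2. Inner `except KeyError` matches → `arr.append(12)` → arr = [12].
3. bare `raise` re-raises KeyError.
4. Inner `finally` runs during unwinding: `arr.append(33)` → arr = [12, 33].
5. Outer `except KeyError` matches → `arr.append(86)` → arr = [12, 33, 86].
Result: [12, 33, 86]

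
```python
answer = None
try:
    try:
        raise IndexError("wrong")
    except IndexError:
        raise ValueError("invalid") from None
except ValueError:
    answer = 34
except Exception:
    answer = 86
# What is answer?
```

Step-by-step execution trace:
1. Inner try raises IndexError; inner `except IndexError` catches it.
2. `raise ValueError(...) from None` raises ValueError (from None suppresses __context__, but the active exception is still ValueError).
3. Outer `except ValueError` matches → answer = 34.
4. `except Exception` is not reached.
Result: 34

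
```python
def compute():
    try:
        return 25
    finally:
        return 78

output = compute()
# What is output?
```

Step-by-step execution trace:
1. `compute()` enters try: `return 25` sets pending return value 25.
2. Before returning, `finally: return 78` runs and overrides the pending return.
3. compute() returns 78 → output = 78.
Result: 78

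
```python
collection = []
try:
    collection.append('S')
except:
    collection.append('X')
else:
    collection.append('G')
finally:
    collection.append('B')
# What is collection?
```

Step-by-step execution trace:
1. try: `collection.append('S')` → collection = ['S']. No exception raised.
2. `except` is skipped.
3. `else` runs: `collection.append('G')` → collection = ['S', 'G'].
4. `finally` always runs: `collection.append('B')` → collection = ['S', 'G', 'B'].
Result: ['S', 'G', 'B']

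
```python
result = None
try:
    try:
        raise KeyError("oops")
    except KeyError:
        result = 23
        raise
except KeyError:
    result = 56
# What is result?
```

Step-by-step execution trace:
1. Inner try: `raise KeyError("oops")` raises KeyError.
2. Inner `except KeyError` matches → result = 23.
3. bare `raise` re-raises the same KeyError.
4. Outer `except KeyError` matches → result = 56.
Result: 56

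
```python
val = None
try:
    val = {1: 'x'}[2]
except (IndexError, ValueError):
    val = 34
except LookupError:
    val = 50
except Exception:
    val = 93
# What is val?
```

Step-by-step execution trace:
1. `val = {1: 'x'}[2]` raises KeyError.
2. `except (IndexError, ValueError)` does not match KeyError; skipped.
3. `except LookupError` matches (KeyError is a subclass of LookupError) → val = 50.
4. `except Exception` is not reached.
Result: 50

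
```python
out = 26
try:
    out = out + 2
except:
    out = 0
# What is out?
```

Step-by-step execution trace:
1. out starts at 26.
2. try: `out = out + 2` → out = 28. No exception raised.
3. `except` is skipped.
Result: 28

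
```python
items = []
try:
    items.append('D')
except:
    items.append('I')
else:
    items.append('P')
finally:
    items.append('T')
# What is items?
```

Step-by-step execution trace:
1. try: `items.append('D')` → items = ['D']. No exception raised.
2. `except` is skipped.
3. `else` runs: `items.append('P')` → items = ['D', 'P'].
4. `finally` always runs: `items.append('T')` → items = ['D', 'P', 'T'].
Result: ['D', 'P', 'T']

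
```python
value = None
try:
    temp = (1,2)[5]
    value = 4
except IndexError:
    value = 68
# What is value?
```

Step-by-step execution trace:
1. `temp = (1,2)[5]` raises IndexError.
2. `value = 4` is not reached.
3. `except IndexError` matches → value = 68.
Result: 68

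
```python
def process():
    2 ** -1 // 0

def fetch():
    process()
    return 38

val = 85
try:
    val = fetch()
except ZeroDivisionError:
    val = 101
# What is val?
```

Step-by-step execution trace:
1. val starts at 85.
2. try: `fetch()` calls `process()`.
3. `process()` evaluates `2 ** -1 // 0`, which raises ZeroDivisionError; it propagates through fetch (uncaught).
4. `return 38` in fetch is not reached; the assignment to val does not complete.
5. `except ZeroDivisionError` matches → val = 101.
Result: 101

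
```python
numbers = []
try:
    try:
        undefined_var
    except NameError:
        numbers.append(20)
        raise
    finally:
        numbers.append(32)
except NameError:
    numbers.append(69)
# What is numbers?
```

Step-by-step execution trace:
1. Inner try: `undefined_var` raises NameError.
2. Inner `except NameError` matches → `numbers.append(20)` → numbers = [20].
3. bare `raise` re-raises NameError.
4. Inner `finally` runs during unwinding: `numbers.append(32)` → numbers = [20, 32].
5. Outer `except NameError` matches → `numbers.append(69)` → numbers = [20, 32, 69].
Result: [20, 32, 69]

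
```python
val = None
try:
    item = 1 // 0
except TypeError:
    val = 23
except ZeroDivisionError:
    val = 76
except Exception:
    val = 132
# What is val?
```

Step-by-step execution trace:
1. `item = 1 // 0` raises ZeroDivisionError.
2. `except TypeError` does not match ZeroDivisionError; skipped.
3. `except ZeroDivisionError` matches → val = 76.
4. Remaining except clauses are skipped.
Result: 76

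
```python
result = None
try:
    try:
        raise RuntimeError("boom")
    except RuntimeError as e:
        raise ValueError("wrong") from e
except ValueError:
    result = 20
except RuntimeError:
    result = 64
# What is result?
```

Step-by-step execution trace:
1. Inner try raises RuntimeError; inner `except RuntimeError as e` catches it.
2. `raise ValueError(...) from e` raises ValueError (RuntimeError is attached as __cause__, but only ValueError is active).
3. Outer `except ValueError` matches → result = 20.
4. `except RuntimeError` is not reached.
Result: 20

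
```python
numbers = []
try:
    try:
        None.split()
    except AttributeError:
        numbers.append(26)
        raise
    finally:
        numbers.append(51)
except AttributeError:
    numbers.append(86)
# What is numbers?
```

Step-by-step execution trace:
1. Inner try: `None.split()` raises AttributeError.
2. Inner `except AttributeError` matches → `numbers.append(26)` → numbers = [26].
3. bare `raise` re-raises AttributeError.
4. Inner `finally` runs during unwinding: `numbers.append(51)` → numbers = [26, 51].
5. Outer `except AttributeError` matches → `numbers.append(86)` → numbers = [26, 51, 86].
Result: [26, 51, 86]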